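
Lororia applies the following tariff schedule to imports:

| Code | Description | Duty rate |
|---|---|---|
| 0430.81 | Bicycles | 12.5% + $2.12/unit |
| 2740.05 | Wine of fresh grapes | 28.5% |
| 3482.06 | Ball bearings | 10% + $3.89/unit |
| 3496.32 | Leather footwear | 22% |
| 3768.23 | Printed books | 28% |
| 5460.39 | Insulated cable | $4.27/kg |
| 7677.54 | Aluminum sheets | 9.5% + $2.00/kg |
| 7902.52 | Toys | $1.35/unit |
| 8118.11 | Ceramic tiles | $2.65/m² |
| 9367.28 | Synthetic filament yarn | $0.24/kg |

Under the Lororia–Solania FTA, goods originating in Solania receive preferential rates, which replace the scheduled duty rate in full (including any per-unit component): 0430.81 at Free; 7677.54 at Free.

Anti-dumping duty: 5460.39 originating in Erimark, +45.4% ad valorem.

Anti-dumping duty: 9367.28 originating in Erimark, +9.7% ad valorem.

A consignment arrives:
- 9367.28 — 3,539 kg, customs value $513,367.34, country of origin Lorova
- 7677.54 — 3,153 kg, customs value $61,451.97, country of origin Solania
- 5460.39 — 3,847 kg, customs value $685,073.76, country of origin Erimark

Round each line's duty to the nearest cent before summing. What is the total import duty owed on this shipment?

Line 1 (9367.28, Lorova, 3,539 kg, $513,367.34):
Base rate for 9367.28 is $0.24/kg.
The additional-duty order on 9367.28 targets Erimark, not Lorova; it does not apply.
Duty = 3,539 × $0.24 = $849.36.
Line 2 (7677.54, Solania, 3,153 kg, $61,451.97):
Base rate for 7677.54 is 9.5% + $2.00/kg.
Origin Solania qualifies under the Lororia–Solania agreement and 7677.54 is covered: preferential rate Free applies instead.
Duty = $61,451.97 × 0% = $0.00.
Line 3 (5460.39, Erimark, 3,847 kg, $685,073.76):
Base rate for 5460.39 is $4.27/kg.
Additional duty on 5460.39 from Erimark: +45.4% ad valorem. Applied ad valorem rate = 45.4%.
Duty = $685,073.76 × 45.4% + 3,847 × $4.27 = $327,450.18.
Total = $849.36 + $0.00 + $327,450.18 = $328,299.54.

$328,299.54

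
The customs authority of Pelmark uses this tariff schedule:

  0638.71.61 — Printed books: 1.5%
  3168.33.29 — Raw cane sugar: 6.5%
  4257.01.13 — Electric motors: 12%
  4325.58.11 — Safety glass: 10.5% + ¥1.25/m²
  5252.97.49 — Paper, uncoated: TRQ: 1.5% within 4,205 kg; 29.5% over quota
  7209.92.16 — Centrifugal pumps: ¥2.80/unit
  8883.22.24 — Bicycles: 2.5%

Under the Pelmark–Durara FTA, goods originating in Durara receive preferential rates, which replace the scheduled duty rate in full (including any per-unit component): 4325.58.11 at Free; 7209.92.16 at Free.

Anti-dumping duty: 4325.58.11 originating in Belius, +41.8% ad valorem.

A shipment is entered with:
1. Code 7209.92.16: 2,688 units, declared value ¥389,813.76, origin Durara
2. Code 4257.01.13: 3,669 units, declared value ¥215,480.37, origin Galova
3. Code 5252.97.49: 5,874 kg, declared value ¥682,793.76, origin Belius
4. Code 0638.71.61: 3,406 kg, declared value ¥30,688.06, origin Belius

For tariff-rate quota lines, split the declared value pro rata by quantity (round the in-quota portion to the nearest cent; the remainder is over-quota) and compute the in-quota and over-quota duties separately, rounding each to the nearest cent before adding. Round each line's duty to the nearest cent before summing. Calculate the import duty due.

Line 1 (7209.92.16, Durara, 2,688 units, ¥389,813.76):
Base rate for 7209.92.16 is ¥2.80/unit.
Origin Durara qualifies under the Pelmark–Durara agreement and 7209.92.16 is covered: preferential rate Free applies instead.
Duty = ¥389,813.76 × 0% = ¥0.00.
Line 2 (4257.01.13, Galova, 3,669 units, ¥215,480.37):
Base rate for 4257.01.13 is 12%.
Duty = ¥215,480.37 × 12% = ¥25,857.64.
Line 3 (5252.97.49, Belius, 5,874 kg, ¥682,793.76):
Code 5252.97.49 is under a tariff-rate quota (threshold 4,205 kg). In-quota: 4,205 kg at 1.5%; over-quota: 1,669 kg at 29.5%.
Pro-rata value split: in-quota = ¥682,793.76 × 4,205/5,874 = ¥488,789.20; over-quota = ¥682,793.76 − ¥488,789.20 = ¥194,004.56.
In-quota duty = ¥488,789.20 × 1.5% = ¥7,331.84. Over-quota duty = ¥194,004.56 × 29.5% = ¥57,231.35.
Line duty = ¥7,331.84 + ¥57,231.35 = ¥64,563.19.
Line 4 (0638.71.61, Belius, 3,406 kg, ¥30,688.06):
Base rate for 0638.71.61 is 1.5%.
Duty = ¥30,688.06 × 1.5% = ¥460.32.
Total = ¥0.00 + ¥25,857.64 + ¥64,563.19 + ¥460.32 = ¥90,881.15.

¥90,881.15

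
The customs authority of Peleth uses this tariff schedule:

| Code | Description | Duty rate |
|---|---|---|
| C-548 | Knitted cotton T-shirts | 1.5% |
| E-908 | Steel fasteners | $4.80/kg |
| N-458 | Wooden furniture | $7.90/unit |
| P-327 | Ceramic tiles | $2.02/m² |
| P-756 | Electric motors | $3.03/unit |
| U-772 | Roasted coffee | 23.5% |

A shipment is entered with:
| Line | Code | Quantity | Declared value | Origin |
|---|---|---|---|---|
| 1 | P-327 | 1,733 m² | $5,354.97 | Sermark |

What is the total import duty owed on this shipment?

Line 1 (P-327, Sermark, 1,733 m², $5,354.97):
Base rate for P-327 is $2.02/m².
Duty = 1,733 × $2.02 = $3,500.66.

$3,500.66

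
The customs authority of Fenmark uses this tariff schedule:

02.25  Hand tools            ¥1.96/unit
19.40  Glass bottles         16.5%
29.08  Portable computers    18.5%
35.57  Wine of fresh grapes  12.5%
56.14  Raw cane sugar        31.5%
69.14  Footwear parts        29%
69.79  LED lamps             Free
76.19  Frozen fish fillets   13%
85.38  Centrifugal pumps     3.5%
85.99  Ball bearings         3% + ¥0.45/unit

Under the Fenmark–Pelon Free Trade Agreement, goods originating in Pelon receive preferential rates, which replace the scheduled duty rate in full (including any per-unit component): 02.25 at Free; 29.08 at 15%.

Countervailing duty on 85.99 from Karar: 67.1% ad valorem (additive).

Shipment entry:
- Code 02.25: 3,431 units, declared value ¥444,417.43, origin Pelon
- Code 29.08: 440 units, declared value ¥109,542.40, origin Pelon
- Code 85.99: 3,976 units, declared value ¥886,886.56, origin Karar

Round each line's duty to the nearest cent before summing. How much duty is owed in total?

¥639,928.04

Line 1 (02.25, Pelon, 3,431 units, ¥444,417.43):
Base rate for 02.25 is ¥1.96/unit.
Origin Pelon qualifies under the Fenmark–Pelon agreement and 02.25 is covered: preferential rate Free applies instead.
Duty = ¥444,417.43 × 0% = ¥0.00.
Line 2 (29.08, Pelon, 440 units, ¥109,542.40):
Base rate for 29.08 is 18.5%.
Origin Pelon qualifies under the Fenmark–Pelon agreement and 29.08 is covered: preferential rate 15% applies instead.
Duty = ¥109,542.40 × 15% = ¥16,431.36.
Line 3 (85.99, Karar, 3,976 units, ¥886,886.56):
Base rate for 85.99 is 3% + ¥0.45/unit.
Additional duty on 85.99 from Karar: +67.1%. Applied ad valorem rate: 3% + 67.1% = 70.1%.
Duty = ¥886,886.56 × 70.1% + 3,976 × ¥0.45 = ¥623,496.68.
Total = ¥0.00 + ¥16,431.36 + ¥623,496.68 = ¥639,928.04.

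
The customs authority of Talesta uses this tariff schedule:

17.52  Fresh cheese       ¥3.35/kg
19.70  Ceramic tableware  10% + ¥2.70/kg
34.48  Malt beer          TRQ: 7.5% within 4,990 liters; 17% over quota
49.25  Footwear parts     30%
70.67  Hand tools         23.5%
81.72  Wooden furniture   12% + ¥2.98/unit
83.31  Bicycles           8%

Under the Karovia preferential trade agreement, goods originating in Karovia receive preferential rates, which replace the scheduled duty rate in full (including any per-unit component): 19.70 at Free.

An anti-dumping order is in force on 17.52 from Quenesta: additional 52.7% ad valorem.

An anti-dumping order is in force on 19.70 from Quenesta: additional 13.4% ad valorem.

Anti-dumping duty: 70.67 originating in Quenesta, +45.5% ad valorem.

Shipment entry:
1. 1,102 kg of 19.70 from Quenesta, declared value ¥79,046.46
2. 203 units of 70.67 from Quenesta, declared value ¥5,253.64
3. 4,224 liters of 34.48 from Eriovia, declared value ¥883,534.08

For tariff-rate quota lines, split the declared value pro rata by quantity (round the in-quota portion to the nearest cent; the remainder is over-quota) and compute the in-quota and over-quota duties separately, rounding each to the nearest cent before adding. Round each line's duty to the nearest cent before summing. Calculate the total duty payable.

Line 1 (19.70, Quenesta, 1,102 kg, ¥79,046.46):
Base rate for 19.70 is 10% + ¥2.70/kg.
19.70 has an FTA preferential rate, but origin Quenesta is not Karovia; base rate stands.
Additional duty on 19.70 from Quenesta: +13.4%. Applied ad valorem rate: 10% + 13.4% = 23.4%.
Duty = ¥79,046.46 × 23.4% + 1,102 × ¥2.70 = ¥21,472.27.
Line 2 (70.67, Quenesta, 203 units, ¥5,253.64):
Base rate for 70.67 is 23.5%.
Additional duty on 70.67 from Quenesta: +45.5%. Applied ad valorem rate: 23.5% + 45.5% = 69%.
Duty = ¥5,253.64 × 69% = ¥3,625.01.
Line 3 (34.48, Eriovia, 4,224 liters, ¥883,534.08):
Code 34.48 is under a tariff-rate quota (threshold 4,990 liters). Quantity 4,224 liters is within the quota, so the in-quota rate 7.5% applies to the full value.
Duty = ¥883,534.08 × 7.5% = ¥66,265.06.
Total = ¥21,472.27 + ¥3,625.01 + ¥66,265.06 = ¥91,362.34.

¥91,362.34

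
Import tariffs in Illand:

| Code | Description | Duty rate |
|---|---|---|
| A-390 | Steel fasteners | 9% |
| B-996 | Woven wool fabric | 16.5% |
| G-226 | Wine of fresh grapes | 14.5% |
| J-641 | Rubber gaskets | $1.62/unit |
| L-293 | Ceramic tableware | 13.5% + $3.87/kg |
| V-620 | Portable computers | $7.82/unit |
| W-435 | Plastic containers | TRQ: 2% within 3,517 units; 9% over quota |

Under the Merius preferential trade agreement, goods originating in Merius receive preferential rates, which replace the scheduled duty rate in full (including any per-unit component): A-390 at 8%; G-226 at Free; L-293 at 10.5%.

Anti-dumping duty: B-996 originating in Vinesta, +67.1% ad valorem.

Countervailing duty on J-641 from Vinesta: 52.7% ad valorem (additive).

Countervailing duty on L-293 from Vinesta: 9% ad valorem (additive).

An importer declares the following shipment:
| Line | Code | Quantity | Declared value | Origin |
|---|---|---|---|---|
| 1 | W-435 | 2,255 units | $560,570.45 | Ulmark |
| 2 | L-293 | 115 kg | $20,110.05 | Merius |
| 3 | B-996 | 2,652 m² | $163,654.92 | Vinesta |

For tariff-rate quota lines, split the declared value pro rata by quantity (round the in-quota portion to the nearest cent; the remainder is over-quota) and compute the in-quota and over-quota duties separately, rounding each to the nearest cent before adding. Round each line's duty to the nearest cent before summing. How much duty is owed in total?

$150,138.48

Line 1 (W-435, Ulmark, 2,255 units, $560,570.45):
Code W-435 is under a tariff-rate quota (threshold 3,517 units). Quantity 2,255 units is within the quota, so the in-quota rate 2% applies to the full value.
Duty = $560,570.45 × 2% = $11,211.41.
Line 2 (L-293, Merius, 115 kg, $20,110.05):
Base rate for L-293 is 13.5% + $3.87/kg.
Origin Merius qualifies under the Illand–Merius agreement and L-293 is covered: preferential rate 10.5% applies instead.
The additional-duty order on L-293 targets Vinesta, not Merius; it does not apply.
Duty = $20,110.05 × 10.5% = $2,111.56.
Line 3 (B-996, Vinesta, 2,652 m², $163,654.92):
Base rate for B-996 is 16.5%.
Additional duty on B-996 from Vinesta: +67.1%. Applied ad valorem rate: 16.5% + 67.1% = 83.6%.
Duty = $163,654.92 × 83.6% = $136,815.51.
Total = $11,211.41 + $2,111.56 + $136,815.51 = $150,138.48.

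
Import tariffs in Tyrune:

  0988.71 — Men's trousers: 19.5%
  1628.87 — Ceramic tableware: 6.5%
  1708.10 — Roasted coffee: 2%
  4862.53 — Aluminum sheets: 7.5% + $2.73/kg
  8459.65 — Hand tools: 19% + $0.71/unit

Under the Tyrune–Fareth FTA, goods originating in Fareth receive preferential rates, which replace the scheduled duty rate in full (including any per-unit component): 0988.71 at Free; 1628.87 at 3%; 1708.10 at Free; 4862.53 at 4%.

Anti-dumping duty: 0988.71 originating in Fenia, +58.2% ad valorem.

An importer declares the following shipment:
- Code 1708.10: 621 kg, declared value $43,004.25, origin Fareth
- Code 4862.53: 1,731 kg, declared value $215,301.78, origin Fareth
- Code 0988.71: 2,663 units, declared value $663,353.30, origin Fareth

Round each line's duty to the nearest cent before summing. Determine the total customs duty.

$8,612.07

Line 1 (1708.10, Fareth, 621 kg, $43,004.25):
Base rate for 1708.10 is 2%.
Origin Fareth qualifies under the Tyrune–Fareth agreement and 1708.10 is covered: preferential rate Free applies instead.
Duty = $43,004.25 × 0% = $0.00.
Line 2 (4862.53, Fareth, 1,731 kg, $215,301.78):
Base rate for 4862.53 is 7.5% + $2.73/kg.
Origin Fareth qualifies under the Tyrune–Fareth agreement and 4862.53 is covered: preferential rate 4% applies instead.
Duty = $215,301.78 × 4% = $8,612.07.
Line 3 (0988.71, Fareth, 2,663 units, $663,353.30):
Base rate for 0988.71 is 19.5%.
Origin Fareth qualifies under the Tyrune–Fareth agreement and 0988.71 is covered: preferential rate Free applies instead.
The additional-duty order on 0988.71 targets Fenia, not Fareth; it does not apply.
Duty = $663,353.30 × 0% = $0.00.
Total = $0.00 + $8,612.07 + $0.00 = $8,612.07.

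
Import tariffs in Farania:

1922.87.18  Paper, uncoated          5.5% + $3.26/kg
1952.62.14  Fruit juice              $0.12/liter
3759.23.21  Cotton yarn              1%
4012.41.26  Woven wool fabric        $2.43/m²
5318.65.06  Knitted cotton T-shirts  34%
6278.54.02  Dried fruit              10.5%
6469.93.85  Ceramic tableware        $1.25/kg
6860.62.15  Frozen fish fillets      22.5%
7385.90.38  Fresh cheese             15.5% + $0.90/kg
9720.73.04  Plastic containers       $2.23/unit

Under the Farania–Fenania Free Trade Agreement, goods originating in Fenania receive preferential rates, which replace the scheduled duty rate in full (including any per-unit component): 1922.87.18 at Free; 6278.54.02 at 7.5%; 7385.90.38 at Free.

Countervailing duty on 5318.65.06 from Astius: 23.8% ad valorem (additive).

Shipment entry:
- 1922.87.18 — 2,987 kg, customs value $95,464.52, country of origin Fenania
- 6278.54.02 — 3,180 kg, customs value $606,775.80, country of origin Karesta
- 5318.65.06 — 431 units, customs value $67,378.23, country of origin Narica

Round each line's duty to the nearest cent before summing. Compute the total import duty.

Line 1 (1922.87.18, Fenania, 2,987 kg, $95,464.52):
Base rate for 1922.87.18 is 5.5% + $3.26/kg.
Origin Fenania qualifies under the Farania–Fenania agreement and 1922.87.18 is covered: preferential rate Free applies instead.
Duty = $95,464.52 × 0% = $0.00.
Line 2 (6278.54.02, Karesta, 3,180 kg, $606,775.80):
Base rate for 6278.54.02 is 10.5%.
6278.54.02 has an FTA preferential rate, but origin Karesta is not Fenania; base rate stands.
Duty = $606,775.80 × 10.5% = $63,711.46.
Line 3 (5318.65.06, Narica, 431 units, $67,378.23):
Base rate for 5318.65.06 is 34%.
The additional-duty order on 5318.65.06 targets Astius, not Narica; it does not apply.
Duty = $67,378.23 × 34% = $22,908.60.
Total = $0.00 + $63,711.46 + $22,908.60 = $86,620.06.

$86,620.06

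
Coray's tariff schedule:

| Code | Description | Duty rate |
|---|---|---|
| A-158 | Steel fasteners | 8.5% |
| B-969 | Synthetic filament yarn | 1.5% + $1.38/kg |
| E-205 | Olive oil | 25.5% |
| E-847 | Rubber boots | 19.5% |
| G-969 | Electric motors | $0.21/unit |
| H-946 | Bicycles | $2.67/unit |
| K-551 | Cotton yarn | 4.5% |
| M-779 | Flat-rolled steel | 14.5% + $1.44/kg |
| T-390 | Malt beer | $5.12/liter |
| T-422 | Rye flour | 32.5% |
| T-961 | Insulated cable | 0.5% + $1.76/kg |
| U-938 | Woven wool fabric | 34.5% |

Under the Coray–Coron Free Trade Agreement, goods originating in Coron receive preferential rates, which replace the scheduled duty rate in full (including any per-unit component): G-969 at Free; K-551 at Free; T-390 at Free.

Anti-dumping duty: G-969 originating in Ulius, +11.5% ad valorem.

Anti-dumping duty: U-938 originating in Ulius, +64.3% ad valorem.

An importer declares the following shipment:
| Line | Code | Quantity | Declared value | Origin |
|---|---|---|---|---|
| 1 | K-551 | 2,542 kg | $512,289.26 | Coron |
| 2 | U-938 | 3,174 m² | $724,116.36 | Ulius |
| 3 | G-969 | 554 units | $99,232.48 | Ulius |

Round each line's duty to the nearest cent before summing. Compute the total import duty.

$726,955.04

Line 1 (K-551, Coron, 2,542 kg, $512,289.26):
Base rate for K-551 is 4.5%.
Origin Coron qualifies under the Coray–Coron agreement and K-551 is covered: preferential rate Free applies instead.
Duty = $512,289.26 × 0% = $0.00.
Line 2 (U-938, Ulius, 3,174 m², $724,116.36):
Base rate for U-938 is 34.5%.
Additional duty on U-938 from Ulius: +64.3%. Applied ad valorem rate: 34.5% + 64.3% = 98.8%.
Duty = $724,116.36 × 98.8% = $715,426.96.
Line 3 (G-969, Ulius, 554 units, $99,232.48):
Base rate for G-969 is $0.21/unit.
G-969 has an FTA preferential rate, but origin Ulius is not Coron; base rate stands.
Additional duty on G-969 from Ulius: +11.5% ad valorem. Applied ad valorem rate = 11.5%.
Duty = $99,232.48 × 11.5% + 554 × $0.21 = $11,528.08.
Total = $0.00 + $715,426.96 + $11,528.08 = $726,955.04.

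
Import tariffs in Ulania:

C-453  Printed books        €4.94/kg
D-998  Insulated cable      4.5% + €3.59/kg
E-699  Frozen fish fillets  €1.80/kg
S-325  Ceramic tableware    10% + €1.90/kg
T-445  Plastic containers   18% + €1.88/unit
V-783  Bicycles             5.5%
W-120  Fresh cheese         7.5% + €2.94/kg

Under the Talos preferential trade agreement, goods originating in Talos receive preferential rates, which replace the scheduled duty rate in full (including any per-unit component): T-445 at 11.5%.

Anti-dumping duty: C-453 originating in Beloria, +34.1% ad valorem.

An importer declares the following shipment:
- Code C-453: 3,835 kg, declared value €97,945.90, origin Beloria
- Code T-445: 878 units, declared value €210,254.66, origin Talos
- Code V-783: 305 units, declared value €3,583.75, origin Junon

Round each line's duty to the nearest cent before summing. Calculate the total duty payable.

€76,720.85

Line 1 (C-453, Beloria, 3,835 kg, €97,945.90):
Base rate for C-453 is €4.94/kg.
Additional duty on C-453 from Beloria: +34.1% ad valorem. Applied ad valorem rate = 34.1%.
Duty = €97,945.90 × 34.1% + 3,835 × €4.94 = €52,344.45.
Line 2 (T-445, Talos, 878 units, €210,254.66):
Base rate for T-445 is 18% + €1.88/unit.
Origin Talos qualifies under the Ulania–Talos agreement and T-445 is covered: preferential rate 11.5% applies instead.
Duty = €210,254.66 × 11.5% = €24,179.29.
Line 3 (V-783, Junon, 305 units, €3,583.75):
Base rate for V-783 is 5.5%.
Duty = €3,583.75 × 5.5% = €197.11.
Total = €52,344.45 + €24,179.29 + €197.11 = €76,720.85.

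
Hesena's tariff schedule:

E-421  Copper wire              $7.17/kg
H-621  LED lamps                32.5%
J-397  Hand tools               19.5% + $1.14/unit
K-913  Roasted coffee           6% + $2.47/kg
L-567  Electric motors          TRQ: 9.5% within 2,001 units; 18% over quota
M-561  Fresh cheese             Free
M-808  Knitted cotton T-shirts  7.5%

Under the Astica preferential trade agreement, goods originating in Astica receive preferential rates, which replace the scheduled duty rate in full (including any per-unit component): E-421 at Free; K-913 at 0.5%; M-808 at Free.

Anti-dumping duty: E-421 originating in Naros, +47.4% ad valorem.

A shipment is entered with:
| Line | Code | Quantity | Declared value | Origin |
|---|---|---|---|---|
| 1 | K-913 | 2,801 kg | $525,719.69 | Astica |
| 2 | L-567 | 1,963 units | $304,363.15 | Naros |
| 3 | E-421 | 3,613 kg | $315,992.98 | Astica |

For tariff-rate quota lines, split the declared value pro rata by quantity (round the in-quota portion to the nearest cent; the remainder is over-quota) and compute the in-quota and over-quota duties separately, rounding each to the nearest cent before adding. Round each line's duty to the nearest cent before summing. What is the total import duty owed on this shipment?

$31,543.10

Line 1 (K-913, Astica, 2,801 kg, $525,719.69):
Base rate for K-913 is 6% + $2.47/kg.
Origin Astica qualifies under the Hesena–Astica agreement and K-913 is covered: preferential rate 0.5% applies instead.
Duty = $525,719.69 × 0.5% = $2,628.60.
Line 2 (L-567, Naros, 1,963 units, $304,363.15):
Code L-567 is under a tariff-rate quota (threshold 2,001 units). Quantity 1,963 units is within the quota, so the in-quota rate 9.5% applies to the full value.
Duty = $304,363.15 × 9.5% = $28,914.50.
Line 3 (E-421, Astica, 3,613 kg, $315,992.98):
Base rate for E-421 is $7.17/kg.
Origin Astica qualifies under the Hesena–Astica agreement and E-421 is covered: preferential rate Free applies instead.
The additional-duty order on E-421 targets Naros, not Astica; it does not apply.
Duty = $315,992.98 × 0% = $0.00.
Total = $2,628.60 + $28,914.50 + $0.00 = $31,543.10.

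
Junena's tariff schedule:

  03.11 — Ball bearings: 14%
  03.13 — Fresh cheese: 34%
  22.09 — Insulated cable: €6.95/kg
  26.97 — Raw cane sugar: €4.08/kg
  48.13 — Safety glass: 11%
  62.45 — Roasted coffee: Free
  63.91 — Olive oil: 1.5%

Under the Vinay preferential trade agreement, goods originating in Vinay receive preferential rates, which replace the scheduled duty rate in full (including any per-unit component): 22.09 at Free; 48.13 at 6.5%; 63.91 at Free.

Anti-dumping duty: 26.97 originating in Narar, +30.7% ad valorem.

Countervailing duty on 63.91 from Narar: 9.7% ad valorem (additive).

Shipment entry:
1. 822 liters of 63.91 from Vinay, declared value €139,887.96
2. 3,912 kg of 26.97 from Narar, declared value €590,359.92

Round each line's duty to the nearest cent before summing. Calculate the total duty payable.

€197,201.46

Line 1 (63.91, Vinay, 822 liters, €139,887.96):
Base rate for 63.91 is 1.5%.
Origin Vinay qualifies under the Junena–Vinay agreement and 63.91 is covered: preferential rate Free applies instead.
The additional-duty order on 63.91 targets Narar, not Vinay; it does not apply.
Duty = €139,887.96 × 0% = €0.00.
Line 2 (26.97, Narar, 3,912 kg, €590,359.92):
Base rate for 26.97 is €4.08/kg.
Additional duty on 26.97 from Narar: +30.7% ad valorem. Applied ad valorem rate = 30.7%.
Duty = €590,359.92 × 30.7% + 3,912 × €4.08 = €197,201.46.
Total = €0.00 + €197,201.46 = €197,201.46.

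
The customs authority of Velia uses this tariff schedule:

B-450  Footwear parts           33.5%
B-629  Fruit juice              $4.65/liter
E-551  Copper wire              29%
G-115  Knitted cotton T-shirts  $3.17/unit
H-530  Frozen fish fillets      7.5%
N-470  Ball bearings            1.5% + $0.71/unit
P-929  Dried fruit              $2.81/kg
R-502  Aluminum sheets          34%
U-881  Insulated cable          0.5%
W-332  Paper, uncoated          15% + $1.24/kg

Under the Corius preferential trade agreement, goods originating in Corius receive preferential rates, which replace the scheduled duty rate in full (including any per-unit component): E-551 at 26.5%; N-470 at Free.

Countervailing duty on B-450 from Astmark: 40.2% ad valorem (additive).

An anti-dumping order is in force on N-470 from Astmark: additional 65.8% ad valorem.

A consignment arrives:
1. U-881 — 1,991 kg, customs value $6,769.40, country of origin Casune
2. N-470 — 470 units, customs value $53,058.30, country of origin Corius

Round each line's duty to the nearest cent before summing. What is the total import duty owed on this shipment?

$33.85

Line 1 (U-881, Casune, 1,991 kg, $6,769.40):
Base rate for U-881 is 0.5%.
Duty = $6,769.40 × 0.5% = $33.85.
Line 2 (N-470, Corius, 470 units, $53,058.30):
Base rate for N-470 is 1.5% + $0.71/unit.
Origin Corius qualifies under the Velia–Corius agreement and N-470 is covered: preferential rate Free applies instead.
The additional-duty order on N-470 targets Astmark, not Corius; it does not apply.
Duty = $53,058.30 × 0% = $0.00.
Total = $33.85 + $0.00 = $33.85.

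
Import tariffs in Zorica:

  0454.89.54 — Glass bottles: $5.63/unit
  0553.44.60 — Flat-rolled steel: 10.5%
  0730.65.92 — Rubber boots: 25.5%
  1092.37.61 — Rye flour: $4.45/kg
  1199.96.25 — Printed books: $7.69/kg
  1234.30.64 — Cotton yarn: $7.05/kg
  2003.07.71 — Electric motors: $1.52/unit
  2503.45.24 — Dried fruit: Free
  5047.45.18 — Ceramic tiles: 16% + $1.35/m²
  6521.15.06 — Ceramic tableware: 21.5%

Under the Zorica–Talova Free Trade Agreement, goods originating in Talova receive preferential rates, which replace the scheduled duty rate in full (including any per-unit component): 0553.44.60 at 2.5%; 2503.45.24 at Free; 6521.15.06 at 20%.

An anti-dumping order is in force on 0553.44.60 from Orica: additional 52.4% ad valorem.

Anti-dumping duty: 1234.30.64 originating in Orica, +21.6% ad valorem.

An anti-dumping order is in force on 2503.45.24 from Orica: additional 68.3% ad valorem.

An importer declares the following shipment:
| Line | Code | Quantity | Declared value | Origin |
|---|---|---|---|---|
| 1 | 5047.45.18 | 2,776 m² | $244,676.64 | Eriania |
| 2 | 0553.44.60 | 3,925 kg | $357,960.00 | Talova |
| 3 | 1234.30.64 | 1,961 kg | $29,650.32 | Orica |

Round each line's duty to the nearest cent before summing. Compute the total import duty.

Line 1 (5047.45.18, Eriania, 2,776 m², $244,676.64):
Base rate for 5047.45.18 is 16% + $1.35/m².
Duty = $244,676.64 × 16% + 2,776 × $1.35 = $42,895.86.
Line 2 (0553.44.60, Talova, 3,925 kg, $357,960.00):
Base rate for 0553.44.60 is 10.5%.
Origin Talova qualifies under the Zorica–Talova agreement and 0553.44.60 is covered: preferential rate 2.5% applies instead.
The additional-duty order on 0553.44.60 targets Orica, not Talova; it does not apply.
Duty = $357,960.00 × 2.5% = $8,949.00.
Line 3 (1234.30.64, Orica, 1,961 kg, $29,650.32):
Base rate for 1234.30.64 is $7.05/kg.
Additional duty on 1234.30.64 from Orica: +21.6% ad valorem. Applied ad valorem rate = 21.6%.
Duty = $29,650.32 × 21.6% + 1,961 × $7.05 = $20,229.52.
Total = $42,895.86 + $8,949.00 + $20,229.52 = $72,074.38.

$72,074.38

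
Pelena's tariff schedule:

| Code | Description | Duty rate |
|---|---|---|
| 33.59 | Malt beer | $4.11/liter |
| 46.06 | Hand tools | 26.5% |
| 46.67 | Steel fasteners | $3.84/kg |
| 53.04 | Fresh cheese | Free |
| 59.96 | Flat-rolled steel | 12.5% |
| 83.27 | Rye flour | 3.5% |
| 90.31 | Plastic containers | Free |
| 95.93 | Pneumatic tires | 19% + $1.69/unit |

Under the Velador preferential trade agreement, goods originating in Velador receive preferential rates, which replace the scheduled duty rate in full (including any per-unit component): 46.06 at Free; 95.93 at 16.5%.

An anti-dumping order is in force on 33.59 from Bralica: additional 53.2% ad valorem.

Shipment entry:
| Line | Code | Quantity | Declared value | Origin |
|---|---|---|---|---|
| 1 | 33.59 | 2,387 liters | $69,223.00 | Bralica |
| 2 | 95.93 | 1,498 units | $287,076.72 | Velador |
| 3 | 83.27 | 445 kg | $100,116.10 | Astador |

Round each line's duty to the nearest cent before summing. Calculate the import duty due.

Line 1 (33.59, Bralica, 2,387 liters, $69,223.00):
Base rate for 33.59 is $4.11/liter.
Additional duty on 33.59 from Bralica: +53.2% ad valorem. Applied ad valorem rate = 53.2%.
Duty = $69,223.00 × 53.2% + 2,387 × $4.11 = $46,637.21.
Line 2 (95.93, Velador, 1,498 units, $287,076.72):
Base rate for 95.93 is 19% + $1.69/unit.
Origin Velador qualifies under the Pelena–Velador agreement and 95.93 is covered: preferential rate 16.5% applies instead.
Duty = $287,076.72 × 16.5% = $47,367.66.
Line 3 (83.27, Astador, 445 kg, $100,116.10):
Base rate for 83.27 is 3.5%.
Duty = $100,116.10 × 3.5% = $3,504.06.
Total = $46,637.21 + $47,367.66 + $3,504.06 = $97,508.93.

$97,508.93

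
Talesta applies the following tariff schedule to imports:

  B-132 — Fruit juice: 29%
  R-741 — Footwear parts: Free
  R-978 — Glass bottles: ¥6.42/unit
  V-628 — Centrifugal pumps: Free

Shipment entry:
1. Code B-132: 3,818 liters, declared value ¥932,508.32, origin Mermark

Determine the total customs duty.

¥270,427.41

Line 1 (B-132, Mermark, 3,818 liters, ¥932,508.32):
Base rate for B-132 is 29%.
Duty = ¥932,508.32 × 29% = ¥270,427.41.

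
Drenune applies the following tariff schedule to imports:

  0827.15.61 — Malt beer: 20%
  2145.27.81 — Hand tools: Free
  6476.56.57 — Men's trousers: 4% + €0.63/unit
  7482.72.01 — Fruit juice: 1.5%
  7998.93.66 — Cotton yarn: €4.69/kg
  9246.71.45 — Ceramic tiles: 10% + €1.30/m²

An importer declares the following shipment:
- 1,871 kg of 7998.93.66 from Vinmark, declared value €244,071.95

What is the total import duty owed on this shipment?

€8,774.99

Line 1 (7998.93.66, Vinmark, 1,871 kg, €244,071.95):
Base rate for 7998.93.66 is €4.69/kg.
Duty = 1,871 × €4.69 = €8,774.99.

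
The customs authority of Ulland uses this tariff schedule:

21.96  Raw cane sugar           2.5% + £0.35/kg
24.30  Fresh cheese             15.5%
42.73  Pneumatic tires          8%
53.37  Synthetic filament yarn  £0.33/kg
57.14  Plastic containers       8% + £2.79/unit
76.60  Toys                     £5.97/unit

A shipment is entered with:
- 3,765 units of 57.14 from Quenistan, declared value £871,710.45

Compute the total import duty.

Line 1 (57.14, Quenistan, 3,765 units, £871,710.45):
Base rate for 57.14 is 8% + £2.79/unit.
Duty = £871,710.45 × 8% + 3,765 × £2.79 = £80,241.19.

£80,241.19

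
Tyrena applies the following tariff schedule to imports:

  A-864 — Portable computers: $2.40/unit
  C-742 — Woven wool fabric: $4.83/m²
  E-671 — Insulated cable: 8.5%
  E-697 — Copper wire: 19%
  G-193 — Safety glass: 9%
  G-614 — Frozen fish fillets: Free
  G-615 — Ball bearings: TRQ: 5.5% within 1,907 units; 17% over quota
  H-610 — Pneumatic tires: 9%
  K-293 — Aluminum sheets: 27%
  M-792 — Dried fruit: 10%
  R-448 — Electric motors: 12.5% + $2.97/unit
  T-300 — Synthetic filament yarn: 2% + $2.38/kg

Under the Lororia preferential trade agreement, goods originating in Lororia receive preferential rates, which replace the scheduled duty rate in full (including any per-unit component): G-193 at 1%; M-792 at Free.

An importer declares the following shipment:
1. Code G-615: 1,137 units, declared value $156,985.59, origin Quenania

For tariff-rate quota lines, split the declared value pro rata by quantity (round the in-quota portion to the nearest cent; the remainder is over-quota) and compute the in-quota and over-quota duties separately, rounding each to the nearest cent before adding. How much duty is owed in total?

Line 1 (G-615, Quenania, 1,137 units, $156,985.59):
Code G-615 is under a tariff-rate quota (threshold 1,907 units). Quantity 1,137 units is within the quota, so the in-quota rate 5.5% applies to the full value.
Duty = $156,985.59 × 5.5% = $8,634.21.

$8,634.21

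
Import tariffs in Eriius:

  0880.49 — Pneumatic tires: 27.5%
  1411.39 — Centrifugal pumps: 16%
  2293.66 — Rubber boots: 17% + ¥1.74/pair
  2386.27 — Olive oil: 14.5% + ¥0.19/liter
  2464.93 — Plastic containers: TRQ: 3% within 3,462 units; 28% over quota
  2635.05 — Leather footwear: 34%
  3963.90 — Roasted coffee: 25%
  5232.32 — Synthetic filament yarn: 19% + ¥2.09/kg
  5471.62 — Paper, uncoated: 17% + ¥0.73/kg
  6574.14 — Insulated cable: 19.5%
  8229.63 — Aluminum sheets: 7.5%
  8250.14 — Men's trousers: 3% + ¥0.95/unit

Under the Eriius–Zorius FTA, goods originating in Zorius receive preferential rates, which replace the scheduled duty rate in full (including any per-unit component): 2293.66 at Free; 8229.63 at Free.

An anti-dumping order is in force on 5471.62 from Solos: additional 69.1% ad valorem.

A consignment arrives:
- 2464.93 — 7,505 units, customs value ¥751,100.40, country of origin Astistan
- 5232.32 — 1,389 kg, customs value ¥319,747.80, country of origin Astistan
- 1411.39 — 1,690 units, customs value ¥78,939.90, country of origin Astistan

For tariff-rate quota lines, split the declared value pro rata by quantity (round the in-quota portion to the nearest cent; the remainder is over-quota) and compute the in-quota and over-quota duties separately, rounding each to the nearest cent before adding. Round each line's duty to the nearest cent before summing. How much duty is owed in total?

¥199,974.34

Line 1 (2464.93, Astistan, 7,505 units, ¥751,100.40):
Code 2464.93 is under a tariff-rate quota (threshold 3,462 units). In-quota: 3,462 units at 3%; over-quota: 4,043 units at 28%.
Pro-rata value split: in-quota = ¥751,100.40 × 3,462/7,505 = ¥346,476.96; over-quota = ¥751,100.40 − ¥346,476.96 = ¥404,623.44.
In-quota duty = ¥346,476.96 × 3% = ¥10,394.31. Over-quota duty = ¥404,623.44 × 28% = ¥113,294.56.
Line duty = ¥10,394.31 + ¥113,294.56 = ¥123,688.87.
Line 2 (5232.32, Astistan, 1,389 kg, ¥319,747.80):
Base rate for 5232.32 is 19% + ¥2.09/kg.
Duty = ¥319,747.80 × 19% + 1,389 × ¥2.09 = ¥63,655.09.
Line 3 (1411.39, Astistan, 1,690 units, ¥78,939.90):
Base rate for 1411.39 is 16%.
Duty = ¥78,939.90 × 16% = ¥12,630.38.
Total = ¥123,688.87 + ¥63,655.09 + ¥12,630.38 = ¥199,974.34.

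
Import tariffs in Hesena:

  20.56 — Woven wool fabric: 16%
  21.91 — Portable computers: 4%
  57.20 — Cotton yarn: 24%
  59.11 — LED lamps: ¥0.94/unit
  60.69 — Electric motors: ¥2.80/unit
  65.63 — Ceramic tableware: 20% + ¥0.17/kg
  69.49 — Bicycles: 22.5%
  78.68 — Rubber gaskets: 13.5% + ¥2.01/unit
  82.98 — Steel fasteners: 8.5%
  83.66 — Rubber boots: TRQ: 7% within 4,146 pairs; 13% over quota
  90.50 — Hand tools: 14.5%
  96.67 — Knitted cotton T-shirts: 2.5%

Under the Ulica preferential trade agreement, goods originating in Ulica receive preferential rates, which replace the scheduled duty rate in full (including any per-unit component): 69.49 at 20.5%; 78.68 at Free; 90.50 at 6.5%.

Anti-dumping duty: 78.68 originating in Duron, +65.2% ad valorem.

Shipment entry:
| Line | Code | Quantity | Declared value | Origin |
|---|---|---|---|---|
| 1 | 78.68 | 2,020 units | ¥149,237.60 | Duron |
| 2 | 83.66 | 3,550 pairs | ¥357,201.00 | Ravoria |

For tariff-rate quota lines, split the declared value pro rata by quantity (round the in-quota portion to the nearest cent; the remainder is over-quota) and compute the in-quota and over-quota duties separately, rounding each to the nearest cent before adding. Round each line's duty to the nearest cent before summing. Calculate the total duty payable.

¥146,514.26

Line 1 (78.68, Duron, 2,020 units, ¥149,237.60):
Base rate for 78.68 is 13.5% + ¥2.01/unit.
78.68 has an FTA preferential rate, but origin Duron is not Ulica; base rate stands.
Additional duty on 78.68 from Duron: +65.2%. Applied ad valorem rate: 13.5% + 65.2% = 78.7%.
Duty = ¥149,237.60 × 78.7% + 2,020 × ¥2.01 = ¥121,510.19.
Line 2 (83.66, Ravoria, 3,550 pairs, ¥357,201.00):
Code 83.66 is under a tariff-rate quota (threshold 4,146 pairs). Quantity 3,550 pairs is within the quota, so the in-quota rate 7% applies to the full value.
Duty = ¥357,201.00 × 7% = ¥25,004.07.
Total = ¥121,510.19 + ¥25,004.07 = ¥146,514.26.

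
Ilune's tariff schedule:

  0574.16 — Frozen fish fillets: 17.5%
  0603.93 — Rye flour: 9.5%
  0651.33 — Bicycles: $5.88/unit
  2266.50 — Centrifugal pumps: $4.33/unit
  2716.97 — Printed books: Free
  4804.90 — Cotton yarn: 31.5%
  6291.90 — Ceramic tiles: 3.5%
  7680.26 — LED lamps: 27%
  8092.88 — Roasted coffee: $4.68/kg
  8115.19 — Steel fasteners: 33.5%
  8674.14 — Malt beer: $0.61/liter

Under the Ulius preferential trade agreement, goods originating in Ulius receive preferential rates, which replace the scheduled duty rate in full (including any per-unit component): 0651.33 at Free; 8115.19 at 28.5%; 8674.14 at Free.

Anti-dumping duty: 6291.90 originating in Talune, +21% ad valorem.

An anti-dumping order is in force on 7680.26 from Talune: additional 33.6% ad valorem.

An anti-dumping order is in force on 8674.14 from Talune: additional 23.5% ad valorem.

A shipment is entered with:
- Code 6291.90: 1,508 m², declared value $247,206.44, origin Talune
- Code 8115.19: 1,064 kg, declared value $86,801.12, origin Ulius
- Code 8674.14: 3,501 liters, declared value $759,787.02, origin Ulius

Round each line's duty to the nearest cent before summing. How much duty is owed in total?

Line 1 (6291.90, Talune, 1,508 m², $247,206.44):
Base rate for 6291.90 is 3.5%.
Additional duty on 6291.90 from Talune: +21%. Applied ad valorem rate: 3.5% + 21% = 24.5%.
Duty = $247,206.44 × 24.5% = $60,565.58.
Line 2 (8115.19, Ulius, 1,064 kg, $86,801.12):
Base rate for 8115.19 is 33.5%.
Origin Ulius qualifies under the Ilune–Ulius agreement and 8115.19 is covered: preferential rate 28.5% applies instead.
Duty = $86,801.12 × 28.5% = $24,738.32.
Line 3 (8674.14, Ulius, 3,501 liters, $759,787.02):
Base rate for 8674.14 is $0.61/liter.
Origin Ulius qualifies under the Ilune–Ulius agreement and 8674.14 is covered: preferential rate Free applies instead.
The additional-duty order on 8674.14 targets Talune, not Ulius; it does not apply.
Duty = $759,787.02 × 0% = $0.00.
Total = $60,565.58 + $24,738.32 + $0.00 = $85,303.90.

$85,303.90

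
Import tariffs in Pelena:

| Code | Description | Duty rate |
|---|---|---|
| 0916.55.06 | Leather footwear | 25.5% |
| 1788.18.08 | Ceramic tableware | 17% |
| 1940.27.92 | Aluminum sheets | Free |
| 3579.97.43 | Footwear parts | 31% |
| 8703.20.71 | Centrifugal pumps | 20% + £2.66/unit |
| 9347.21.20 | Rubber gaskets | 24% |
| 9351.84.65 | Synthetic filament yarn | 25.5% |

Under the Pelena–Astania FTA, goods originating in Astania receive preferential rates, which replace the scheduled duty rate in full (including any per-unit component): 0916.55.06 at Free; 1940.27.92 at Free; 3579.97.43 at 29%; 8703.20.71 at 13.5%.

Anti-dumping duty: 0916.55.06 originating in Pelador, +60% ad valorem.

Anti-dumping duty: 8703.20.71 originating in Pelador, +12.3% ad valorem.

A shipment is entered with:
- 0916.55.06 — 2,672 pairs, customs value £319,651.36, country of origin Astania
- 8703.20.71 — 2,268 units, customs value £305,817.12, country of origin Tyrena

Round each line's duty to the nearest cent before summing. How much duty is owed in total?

Line 1 (0916.55.06, Astania, 2,672 pairs, £319,651.36):
Base rate for 0916.55.06 is 25.5%.
Origin Astania qualifies under the Pelena–Astania agreement and 0916.55.06 is covered: preferential rate Free applies instead.
The additional-duty order on 0916.55.06 targets Pelador, not Astania; it does not apply.
Duty = £319,651.36 × 0% = £0.00.
Line 2 (8703.20.71, Tyrena, 2,268 units, £305,817.12):
Base rate for 8703.20.71 is 20% + £2.66/unit.
8703.20.71 has an FTA preferential rate, but origin Tyrena is not Astania; base rate stands.
The additional-duty order on 8703.20.71 targets Pelador, not Tyrena; it does not apply.
Duty = £305,817.12 × 20% + 2,268 × £2.66 = £67,196.30.
Total = £0.00 + £67,196.30 = £67,196.30.

£67,196.30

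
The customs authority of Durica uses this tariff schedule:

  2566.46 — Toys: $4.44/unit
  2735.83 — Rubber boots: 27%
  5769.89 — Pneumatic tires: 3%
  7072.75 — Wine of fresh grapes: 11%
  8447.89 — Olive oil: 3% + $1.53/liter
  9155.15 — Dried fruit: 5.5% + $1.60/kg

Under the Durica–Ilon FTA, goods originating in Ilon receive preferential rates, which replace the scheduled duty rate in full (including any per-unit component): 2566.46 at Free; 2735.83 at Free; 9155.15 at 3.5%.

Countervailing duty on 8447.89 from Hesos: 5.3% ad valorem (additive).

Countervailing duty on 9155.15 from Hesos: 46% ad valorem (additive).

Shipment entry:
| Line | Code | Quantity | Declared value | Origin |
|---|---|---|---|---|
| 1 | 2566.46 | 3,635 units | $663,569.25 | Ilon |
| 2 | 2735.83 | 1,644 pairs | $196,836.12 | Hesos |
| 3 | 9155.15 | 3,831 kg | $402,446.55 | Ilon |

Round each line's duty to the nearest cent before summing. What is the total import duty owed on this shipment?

Line 1 (2566.46, Ilon, 3,635 units, $663,569.25):
Base rate for 2566.46 is $4.44/unit.
Origin Ilon qualifies under the Durica–Ilon agreement and 2566.46 is covered: preferential rate Free applies instead.
Duty = $663,569.25 × 0% = $0.00.
Line 2 (2735.83, Hesos, 1,644 pairs, $196,836.12):
Base rate for 2735.83 is 27%.
2735.83 has an FTA preferential rate, but origin Hesos is not Ilon; base rate stands.
Duty = $196,836.12 × 27% = $53,145.75.
Line 3 (9155.15, Ilon, 3,831 kg, $402,446.55):
Base rate for 9155.15 is 5.5% + $1.60/kg.
Origin Ilon qualifies under the Durica–Ilon agreement and 9155.15 is covered: preferential rate 3.5% applies instead.
The additional-duty order on 9155.15 targets Hesos, not Ilon; it does not apply.
Duty = $402,446.55 × 3.5% = $14,085.63.
Total = $0.00 + $53,145.75 + $14,085.63 = $67,231.38.

$67,231.38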